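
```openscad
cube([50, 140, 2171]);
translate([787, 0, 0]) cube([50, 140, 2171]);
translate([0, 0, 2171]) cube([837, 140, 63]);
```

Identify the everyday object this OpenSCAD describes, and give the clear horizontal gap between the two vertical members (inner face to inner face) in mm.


A door frame. The clear opening width is 737 mm.

Two 2171 mm tall posts with a header on top — a door frame. The left jamb is 50 mm wide at x = 0; the right jamb starts at x = 787. The clear opening is 787 − 50 = 737 mm.


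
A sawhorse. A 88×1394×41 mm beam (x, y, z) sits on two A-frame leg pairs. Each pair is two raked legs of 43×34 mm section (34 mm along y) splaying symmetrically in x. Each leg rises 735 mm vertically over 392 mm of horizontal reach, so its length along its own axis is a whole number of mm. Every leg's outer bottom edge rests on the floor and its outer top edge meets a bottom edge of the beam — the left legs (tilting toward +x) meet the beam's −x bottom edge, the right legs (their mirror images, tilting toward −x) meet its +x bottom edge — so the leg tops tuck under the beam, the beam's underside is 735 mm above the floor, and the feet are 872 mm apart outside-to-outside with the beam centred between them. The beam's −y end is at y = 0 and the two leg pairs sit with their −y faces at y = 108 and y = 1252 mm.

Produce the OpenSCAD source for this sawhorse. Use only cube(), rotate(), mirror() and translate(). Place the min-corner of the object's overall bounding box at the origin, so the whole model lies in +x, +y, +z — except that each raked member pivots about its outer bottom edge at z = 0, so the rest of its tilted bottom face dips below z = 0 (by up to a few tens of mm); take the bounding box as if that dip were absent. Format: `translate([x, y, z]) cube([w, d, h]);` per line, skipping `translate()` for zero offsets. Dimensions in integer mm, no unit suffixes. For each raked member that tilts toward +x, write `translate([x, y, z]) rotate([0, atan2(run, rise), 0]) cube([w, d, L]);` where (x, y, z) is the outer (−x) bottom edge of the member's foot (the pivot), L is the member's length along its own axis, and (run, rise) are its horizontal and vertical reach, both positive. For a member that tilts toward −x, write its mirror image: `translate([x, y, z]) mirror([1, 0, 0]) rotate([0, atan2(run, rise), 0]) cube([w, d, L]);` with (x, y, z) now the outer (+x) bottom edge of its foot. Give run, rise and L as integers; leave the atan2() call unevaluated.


translate([392, 0, 735]) cube([88, 1394, 41]);
translate([0, 108, 0]) rotate([0, atan2(392, 735), 0]) cube([43, 34, 833]);
translate([872, 108, 0]) mirror([1, 0, 0]) rotate([0, atan2(392, 735), 0]) cube([43, 34, 833]);
translate([0, 1252, 0]) rotate([0, atan2(392, 735), 0]) cube([43, 34, 833]);
translate([872, 1252, 0]) mirror([1, 0, 0]) rotate([0, atan2(392, 735), 0]) cube([43, 34, 833]);


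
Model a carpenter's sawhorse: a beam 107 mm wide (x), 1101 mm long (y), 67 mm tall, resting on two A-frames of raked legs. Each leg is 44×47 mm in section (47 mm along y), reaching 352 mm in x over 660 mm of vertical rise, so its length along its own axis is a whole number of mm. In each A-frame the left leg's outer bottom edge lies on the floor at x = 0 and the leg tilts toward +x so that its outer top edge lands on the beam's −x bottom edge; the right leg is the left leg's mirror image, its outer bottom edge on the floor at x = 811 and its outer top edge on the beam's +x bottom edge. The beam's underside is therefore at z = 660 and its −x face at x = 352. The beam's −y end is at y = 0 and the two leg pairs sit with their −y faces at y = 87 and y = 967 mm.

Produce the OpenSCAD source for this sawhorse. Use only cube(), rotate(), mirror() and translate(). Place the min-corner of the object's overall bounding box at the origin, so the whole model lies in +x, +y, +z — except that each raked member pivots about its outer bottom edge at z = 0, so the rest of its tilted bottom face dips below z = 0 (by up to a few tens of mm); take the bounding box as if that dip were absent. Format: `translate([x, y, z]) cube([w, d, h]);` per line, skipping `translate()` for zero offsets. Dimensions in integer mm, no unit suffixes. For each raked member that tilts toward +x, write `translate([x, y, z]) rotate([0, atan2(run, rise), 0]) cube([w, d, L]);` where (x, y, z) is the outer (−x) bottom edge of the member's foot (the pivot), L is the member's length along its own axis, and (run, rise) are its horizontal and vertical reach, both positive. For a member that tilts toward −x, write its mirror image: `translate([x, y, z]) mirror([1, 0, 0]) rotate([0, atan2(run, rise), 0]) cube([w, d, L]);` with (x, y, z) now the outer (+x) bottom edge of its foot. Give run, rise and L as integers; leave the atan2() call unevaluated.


translate([352, 0, 660]) cube([107, 1101, 67]);
translate([0, 87, 0]) rotate([0, atan2(352, 660), 0]) cube([44, 47, 748]);
translate([811, 87, 0]) mirror([1, 0, 0]) rotate([0, atan2(352, 660), 0]) cube([44, 47, 748]);
translate([0, 967, 0]) rotate([0, atan2(352, 660), 0]) cube([44, 47, 748]);
translate([811, 967, 0]) mirror([1, 0, 0]) rotate([0, atan2(352, 660), 0]) cube([44, 47, 748]);


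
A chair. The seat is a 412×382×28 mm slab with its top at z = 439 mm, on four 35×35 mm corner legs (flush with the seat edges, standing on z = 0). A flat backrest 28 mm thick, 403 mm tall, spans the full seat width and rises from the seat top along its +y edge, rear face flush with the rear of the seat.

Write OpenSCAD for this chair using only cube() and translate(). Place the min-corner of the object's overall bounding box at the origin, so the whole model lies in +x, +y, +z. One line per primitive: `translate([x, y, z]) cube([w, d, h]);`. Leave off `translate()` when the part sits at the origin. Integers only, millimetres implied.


// leg_h = 439 - 28 = 411
translate([0, 0, 411]) cube([412, 382, 28]);
cube([35, 35, 411]);
translate([377, 0, 0]) cube([35, 35, 411]);
translate([0, 347, 0]) cube([35, 35, 411]);
translate([377, 347, 0]) cube([35, 35, 411]);
translate([0, 354, 439]) cube([412, 28, 403]);


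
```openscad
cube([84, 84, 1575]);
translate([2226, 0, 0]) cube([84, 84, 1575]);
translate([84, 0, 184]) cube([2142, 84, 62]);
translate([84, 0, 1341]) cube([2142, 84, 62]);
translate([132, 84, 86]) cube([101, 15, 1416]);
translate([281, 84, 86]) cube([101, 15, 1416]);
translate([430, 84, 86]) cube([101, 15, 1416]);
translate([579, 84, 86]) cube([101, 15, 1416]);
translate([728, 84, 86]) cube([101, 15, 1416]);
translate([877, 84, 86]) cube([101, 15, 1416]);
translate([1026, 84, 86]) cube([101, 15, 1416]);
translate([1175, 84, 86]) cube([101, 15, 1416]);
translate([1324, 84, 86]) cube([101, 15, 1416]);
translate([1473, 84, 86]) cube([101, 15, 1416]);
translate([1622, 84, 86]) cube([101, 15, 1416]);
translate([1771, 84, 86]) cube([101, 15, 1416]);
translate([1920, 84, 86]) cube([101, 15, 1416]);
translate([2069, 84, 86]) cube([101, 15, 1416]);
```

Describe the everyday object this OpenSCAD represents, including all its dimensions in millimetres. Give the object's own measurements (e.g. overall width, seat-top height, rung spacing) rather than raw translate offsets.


A fence section. Two 84×84 mm posts, 1575 mm tall, stand on the floor with a clear span of 2142 mm between their inner faces. Two horizontal rails of 84×62 mm section span the gap between the posts with their undersides at z = 184 mm and z = 1341 mm, flush with the posts' −y face. 14 pickets, each 101 mm wide, 15 mm thick and 1416 mm tall, are fixed to the +y face of the rails with their bottoms at z = 86 mm, spaced across the span with a 48 mm gap after the −x post and between neighbouring pickets, with 56 mm left before the +x post.


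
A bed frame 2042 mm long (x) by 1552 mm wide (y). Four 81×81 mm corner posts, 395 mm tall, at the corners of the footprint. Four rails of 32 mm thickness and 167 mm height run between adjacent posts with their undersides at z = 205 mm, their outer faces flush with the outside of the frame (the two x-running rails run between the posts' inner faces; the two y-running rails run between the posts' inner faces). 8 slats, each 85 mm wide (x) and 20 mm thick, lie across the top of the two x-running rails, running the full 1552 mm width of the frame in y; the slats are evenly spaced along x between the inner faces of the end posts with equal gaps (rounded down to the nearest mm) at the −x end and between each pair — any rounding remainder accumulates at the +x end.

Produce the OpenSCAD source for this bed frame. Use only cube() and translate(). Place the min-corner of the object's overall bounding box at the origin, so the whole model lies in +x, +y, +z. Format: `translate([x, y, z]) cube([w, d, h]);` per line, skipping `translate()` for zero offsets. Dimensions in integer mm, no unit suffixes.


cube([81, 81, 395]);
translate([0, 1471, 0]) cube([81, 81, 395]);
translate([1961, 0, 0]) cube([81, 81, 395]);
translate([1961, 1471, 0]) cube([81, 81, 395]);
translate([81, 0, 205]) cube([1880, 32, 167]);
translate([81, 1520, 205]) cube([1880, 32, 167]);
translate([0, 81, 205]) cube([32, 1390, 167]);
translate([2010, 81, 205]) cube([32, 1390, 167]);
translate([214, 0, 372]) cube([85, 1552, 20]);
translate([432, 0, 372]) cube([85, 1552, 20]);
translate([650, 0, 372]) cube([85, 1552, 20]);
translate([868, 0, 372]) cube([85, 1552, 20]);
translate([1086, 0, 372]) cube([85, 1552, 20]);
translate([1304, 0, 372]) cube([85, 1552, 20]);
translate([1522, 0, 372]) cube([85, 1552, 20]);
translate([1740, 0, 372]) cube([85, 1552, 20]);


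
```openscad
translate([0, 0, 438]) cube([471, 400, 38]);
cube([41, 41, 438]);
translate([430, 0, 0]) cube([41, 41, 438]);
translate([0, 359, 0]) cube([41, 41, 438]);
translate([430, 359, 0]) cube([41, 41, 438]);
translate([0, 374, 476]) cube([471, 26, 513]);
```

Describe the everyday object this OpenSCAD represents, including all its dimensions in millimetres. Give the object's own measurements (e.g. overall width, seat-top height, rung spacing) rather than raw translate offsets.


A chair. The seat is a 471×400×38 mm slab with its top at z = 476 mm, on four 41×41 mm corner legs (flush with the seat edges, standing on z = 0). A flat backrest 26 mm thick, 513 mm tall, spans the full seat width and rises from the seat top along its +y edge, rear face flush with the rear of the seat.


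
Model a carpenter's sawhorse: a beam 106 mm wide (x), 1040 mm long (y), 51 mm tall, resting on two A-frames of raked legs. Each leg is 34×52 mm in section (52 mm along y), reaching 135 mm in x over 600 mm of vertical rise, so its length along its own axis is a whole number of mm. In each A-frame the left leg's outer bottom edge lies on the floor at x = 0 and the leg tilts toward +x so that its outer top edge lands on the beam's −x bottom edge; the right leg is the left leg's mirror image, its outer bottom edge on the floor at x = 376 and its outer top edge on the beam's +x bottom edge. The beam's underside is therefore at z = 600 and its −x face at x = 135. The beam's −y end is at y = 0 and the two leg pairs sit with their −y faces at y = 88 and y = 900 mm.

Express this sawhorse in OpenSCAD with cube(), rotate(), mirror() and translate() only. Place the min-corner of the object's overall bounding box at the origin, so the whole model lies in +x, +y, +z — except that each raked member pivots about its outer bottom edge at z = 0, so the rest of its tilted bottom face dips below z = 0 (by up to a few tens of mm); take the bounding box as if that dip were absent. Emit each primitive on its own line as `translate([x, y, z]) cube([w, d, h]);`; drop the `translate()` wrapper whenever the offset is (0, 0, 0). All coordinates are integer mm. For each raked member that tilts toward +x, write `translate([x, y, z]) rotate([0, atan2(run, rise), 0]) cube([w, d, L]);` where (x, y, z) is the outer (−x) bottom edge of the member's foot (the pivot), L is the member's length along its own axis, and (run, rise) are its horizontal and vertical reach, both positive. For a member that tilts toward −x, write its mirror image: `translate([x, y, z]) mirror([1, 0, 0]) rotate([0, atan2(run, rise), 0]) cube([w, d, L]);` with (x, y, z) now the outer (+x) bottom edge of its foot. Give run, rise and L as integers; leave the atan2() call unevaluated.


translate([135, 0, 600]) cube([106, 1040, 51]);
translate([0, 88, 0]) rotate([0, atan2(135, 600), 0]) cube([34, 52, 615]);
translate([376, 88, 0]) mirror([1, 0, 0]) rotate([0, atan2(135, 600), 0]) cube([34, 52, 615]);
translate([0, 900, 0]) rotate([0, atan2(135, 600), 0]) cube([34, 52, 615]);
translate([376, 900, 0]) mirror([1, 0, 0]) rotate([0, atan2(135, 600), 0]) cube([34, 52, 615]);


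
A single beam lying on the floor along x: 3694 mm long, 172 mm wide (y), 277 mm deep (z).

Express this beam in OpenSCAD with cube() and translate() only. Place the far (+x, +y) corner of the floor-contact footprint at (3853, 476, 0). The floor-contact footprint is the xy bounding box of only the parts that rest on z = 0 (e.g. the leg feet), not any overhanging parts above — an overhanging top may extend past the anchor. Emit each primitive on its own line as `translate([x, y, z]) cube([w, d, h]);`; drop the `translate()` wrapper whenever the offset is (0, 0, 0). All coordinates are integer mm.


translate([159, 304, 0]) cube([3694, 172, 277]);


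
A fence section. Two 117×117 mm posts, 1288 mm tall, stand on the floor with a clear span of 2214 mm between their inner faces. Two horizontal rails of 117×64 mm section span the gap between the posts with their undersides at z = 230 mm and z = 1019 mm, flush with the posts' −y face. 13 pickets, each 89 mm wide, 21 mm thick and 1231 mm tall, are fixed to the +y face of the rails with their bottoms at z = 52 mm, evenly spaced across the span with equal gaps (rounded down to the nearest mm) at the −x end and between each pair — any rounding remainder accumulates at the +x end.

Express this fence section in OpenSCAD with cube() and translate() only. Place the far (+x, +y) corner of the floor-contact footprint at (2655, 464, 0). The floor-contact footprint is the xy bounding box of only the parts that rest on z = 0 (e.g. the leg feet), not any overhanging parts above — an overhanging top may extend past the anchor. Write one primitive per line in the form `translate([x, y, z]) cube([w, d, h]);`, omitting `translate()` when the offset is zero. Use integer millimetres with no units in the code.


translate([207, 347, 0]) cube([117, 117, 1288]);
translate([2538, 347, 0]) cube([117, 117, 1288]);
translate([324, 347, 230]) cube([2214, 117, 64]);
translate([324, 347, 1019]) cube([2214, 117, 64]);
translate([399, 464, 52]) cube([89, 21, 1231]);
translate([563, 464, 52]) cube([89, 21, 1231]);
translate([727, 464, 52]) cube([89, 21, 1231]);
translate([891, 464, 52]) cube([89, 21, 1231]);
translate([1055, 464, 52]) cube([89, 21, 1231]);
translate([1219, 464, 52]) cube([89, 21, 1231]);
translate([1383, 464, 52]) cube([89, 21, 1231]);
translate([1547, 464, 52]) cube([89, 21, 1231]);
translate([1711, 464, 52]) cube([89, 21, 1231]);
translate([1875, 464, 52]) cube([89, 21, 1231]);
translate([2039, 464, 52]) cube([89, 21, 1231]);
translate([2203, 464, 52]) cube([89, 21, 1231]);
translate([2367, 464, 52]) cube([89, 21, 1231]);


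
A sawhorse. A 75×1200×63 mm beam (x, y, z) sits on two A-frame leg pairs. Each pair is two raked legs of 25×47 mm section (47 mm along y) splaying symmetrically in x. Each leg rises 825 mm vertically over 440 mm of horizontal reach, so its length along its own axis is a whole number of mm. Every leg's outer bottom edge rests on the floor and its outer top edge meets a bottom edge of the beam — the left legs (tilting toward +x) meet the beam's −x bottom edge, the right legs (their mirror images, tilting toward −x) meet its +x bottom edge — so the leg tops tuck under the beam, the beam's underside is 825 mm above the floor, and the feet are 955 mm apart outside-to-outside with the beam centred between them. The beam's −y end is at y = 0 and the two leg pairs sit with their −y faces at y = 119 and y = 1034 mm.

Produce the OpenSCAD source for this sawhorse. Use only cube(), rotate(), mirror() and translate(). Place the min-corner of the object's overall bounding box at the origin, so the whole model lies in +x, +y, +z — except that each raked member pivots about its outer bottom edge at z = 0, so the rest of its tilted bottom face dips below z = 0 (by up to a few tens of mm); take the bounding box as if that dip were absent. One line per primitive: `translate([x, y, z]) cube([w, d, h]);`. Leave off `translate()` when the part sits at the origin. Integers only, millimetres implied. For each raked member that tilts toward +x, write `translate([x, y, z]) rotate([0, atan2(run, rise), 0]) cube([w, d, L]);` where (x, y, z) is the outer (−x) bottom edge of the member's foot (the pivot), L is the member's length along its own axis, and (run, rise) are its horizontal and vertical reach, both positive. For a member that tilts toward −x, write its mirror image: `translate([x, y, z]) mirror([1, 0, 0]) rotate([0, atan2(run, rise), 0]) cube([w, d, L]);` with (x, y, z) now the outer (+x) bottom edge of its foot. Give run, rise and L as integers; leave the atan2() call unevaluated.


translate([440, 0, 825]) cube([75, 1200, 63]);
translate([0, 119, 0]) rotate([0, atan2(440, 825), 0]) cube([25, 47, 935]);
translate([955, 119, 0]) mirror([1, 0, 0]) rotate([0, atan2(440, 825), 0]) cube([25, 47, 935]);
translate([0, 1034, 0]) rotate([0, atan2(440, 825), 0]) cube([25, 47, 935]);
translate([955, 1034, 0]) mirror([1, 0, 0]) rotate([0, atan2(440, 825), 0]) cube([25, 47, 935]);


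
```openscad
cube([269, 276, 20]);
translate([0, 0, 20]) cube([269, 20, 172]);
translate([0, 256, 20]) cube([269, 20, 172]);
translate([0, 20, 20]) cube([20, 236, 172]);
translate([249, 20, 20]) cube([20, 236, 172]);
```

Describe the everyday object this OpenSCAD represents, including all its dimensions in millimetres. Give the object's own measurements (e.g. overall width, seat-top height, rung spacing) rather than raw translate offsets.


An open-topped rectangular box: outside dimensions 269×276×192 mm, with a uniform wall and base thickness of 20 mm. The base is a full 269×276 slab on the floor; four walls sit on top of the base. The front and back walls (the −y and +y sides) span the full width; the two side walls fit between them.


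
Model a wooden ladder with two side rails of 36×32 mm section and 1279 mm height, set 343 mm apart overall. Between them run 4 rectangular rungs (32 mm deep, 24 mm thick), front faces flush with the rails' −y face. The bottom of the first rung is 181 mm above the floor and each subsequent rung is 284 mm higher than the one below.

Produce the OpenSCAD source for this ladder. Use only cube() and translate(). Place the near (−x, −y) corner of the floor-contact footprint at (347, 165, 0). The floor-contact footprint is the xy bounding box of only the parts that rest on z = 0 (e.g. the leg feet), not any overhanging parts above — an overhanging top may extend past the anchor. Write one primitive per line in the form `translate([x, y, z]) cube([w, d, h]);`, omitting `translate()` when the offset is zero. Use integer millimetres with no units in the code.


translate([347, 165, 0]) cube([36, 32, 1279]);
translate([654, 165, 0]) cube([36, 32, 1279]);
translate([383, 165, 181]) cube([271, 32, 24]);
translate([383, 165, 465]) cube([271, 32, 24]);
translate([383, 165, 749]) cube([271, 32, 24]);
translate([383, 165, 1033]) cube([271, 32, 24]);


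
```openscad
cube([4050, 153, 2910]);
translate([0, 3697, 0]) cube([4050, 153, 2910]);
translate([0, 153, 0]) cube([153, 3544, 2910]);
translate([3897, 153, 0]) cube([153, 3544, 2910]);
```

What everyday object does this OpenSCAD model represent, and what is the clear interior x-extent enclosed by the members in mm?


A house (or room) frame. The interior width is 3744 mm.

Four 2910 mm walls enclosing a rectangle with no floor or roof — a room or house frame. Outside width is 4050 mm and wall thickness is 153 mm, so the interior width is 4050 − 2 × 153 = 3744 mm.


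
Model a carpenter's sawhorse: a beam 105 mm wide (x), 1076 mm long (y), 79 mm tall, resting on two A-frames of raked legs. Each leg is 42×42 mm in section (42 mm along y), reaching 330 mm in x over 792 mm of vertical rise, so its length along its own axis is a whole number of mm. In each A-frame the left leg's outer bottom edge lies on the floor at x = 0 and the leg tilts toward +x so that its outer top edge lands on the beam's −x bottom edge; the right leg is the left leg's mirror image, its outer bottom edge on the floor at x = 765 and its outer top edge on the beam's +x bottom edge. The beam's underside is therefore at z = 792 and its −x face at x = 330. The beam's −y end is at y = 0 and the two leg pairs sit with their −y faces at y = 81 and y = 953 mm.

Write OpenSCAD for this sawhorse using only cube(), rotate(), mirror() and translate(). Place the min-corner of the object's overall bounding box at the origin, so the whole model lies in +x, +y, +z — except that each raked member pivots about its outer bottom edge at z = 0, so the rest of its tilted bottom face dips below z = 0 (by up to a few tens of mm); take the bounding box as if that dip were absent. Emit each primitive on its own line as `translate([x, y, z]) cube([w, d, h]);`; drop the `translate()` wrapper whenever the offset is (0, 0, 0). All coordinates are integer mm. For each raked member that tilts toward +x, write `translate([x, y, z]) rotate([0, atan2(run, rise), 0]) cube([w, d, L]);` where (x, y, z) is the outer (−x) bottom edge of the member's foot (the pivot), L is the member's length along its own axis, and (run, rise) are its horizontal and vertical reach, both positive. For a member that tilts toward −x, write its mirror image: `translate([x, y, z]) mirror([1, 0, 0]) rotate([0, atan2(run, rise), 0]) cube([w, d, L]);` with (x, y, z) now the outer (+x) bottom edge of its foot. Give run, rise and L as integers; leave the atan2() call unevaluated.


// leg length = √(330² + 792²) = 858
// right-leg outer foot x = 2·330 + 105 = 765
// beam min-corner = (330, 0, 792)
translate([330, 0, 792]) cube([105, 1076, 79]);
translate([0, 81, 0]) rotate([0, atan2(330, 792), 0]) cube([42, 42, 858]);
translate([765, 81, 0]) mirror([1, 0, 0]) rotate([0, atan2(330, 792), 0]) cube([42, 42, 858]);
translate([0, 953, 0]) rotate([0, atan2(330, 792), 0]) cube([42, 42, 858]);
translate([765, 953, 0]) mirror([1, 0, 0]) rotate([0, atan2(330, 792), 0]) cube([42, 42, 858]);


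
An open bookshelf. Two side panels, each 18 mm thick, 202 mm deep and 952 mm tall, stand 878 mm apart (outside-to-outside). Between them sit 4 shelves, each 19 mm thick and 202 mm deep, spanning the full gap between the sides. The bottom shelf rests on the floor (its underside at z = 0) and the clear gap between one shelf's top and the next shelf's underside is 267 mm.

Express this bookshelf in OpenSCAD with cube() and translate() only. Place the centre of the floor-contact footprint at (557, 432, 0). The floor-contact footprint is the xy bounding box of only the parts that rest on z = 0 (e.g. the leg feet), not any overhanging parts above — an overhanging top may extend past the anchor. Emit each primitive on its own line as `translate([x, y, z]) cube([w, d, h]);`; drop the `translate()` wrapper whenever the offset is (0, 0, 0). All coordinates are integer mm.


translate([118, 331, 0]) cube([18, 202, 952]);
translate([978, 331, 0]) cube([18, 202, 952]);
translate([136, 331, 0]) cube([842, 202, 19]);
translate([136, 331, 286]) cube([842, 202, 19]);
translate([136, 331, 572]) cube([842, 202, 19]);
translate([136, 331, 858]) cube([842, 202, 19]);


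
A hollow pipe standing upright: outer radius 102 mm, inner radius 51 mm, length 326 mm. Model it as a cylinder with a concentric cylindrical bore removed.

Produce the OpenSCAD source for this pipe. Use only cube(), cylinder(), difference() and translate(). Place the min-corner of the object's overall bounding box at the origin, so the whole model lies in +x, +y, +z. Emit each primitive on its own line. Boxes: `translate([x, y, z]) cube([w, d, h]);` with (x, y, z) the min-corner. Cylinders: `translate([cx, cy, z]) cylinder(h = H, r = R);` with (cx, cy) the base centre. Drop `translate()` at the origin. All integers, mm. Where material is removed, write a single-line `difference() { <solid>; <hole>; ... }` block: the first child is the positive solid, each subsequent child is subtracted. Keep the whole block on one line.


difference() { translate([102, 102, 0]) cylinder(h = 326, r = 102); translate([102, 102, 0]) cylinder(h = 326, r = 51); }


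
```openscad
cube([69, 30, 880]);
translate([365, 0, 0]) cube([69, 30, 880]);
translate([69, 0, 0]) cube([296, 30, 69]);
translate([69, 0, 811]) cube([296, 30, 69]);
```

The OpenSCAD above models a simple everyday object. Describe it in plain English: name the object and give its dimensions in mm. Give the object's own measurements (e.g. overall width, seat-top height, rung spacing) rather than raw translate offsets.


A rectangular picture frame lying in the x–z plane (depth along y). The opening is 296 mm wide (x) by 742 mm tall (z), surrounded by a border 69 mm wide on all four sides. The frame is 30 mm deep and is made of two full-height vertical stiles with two horizontal rails fitted between them.


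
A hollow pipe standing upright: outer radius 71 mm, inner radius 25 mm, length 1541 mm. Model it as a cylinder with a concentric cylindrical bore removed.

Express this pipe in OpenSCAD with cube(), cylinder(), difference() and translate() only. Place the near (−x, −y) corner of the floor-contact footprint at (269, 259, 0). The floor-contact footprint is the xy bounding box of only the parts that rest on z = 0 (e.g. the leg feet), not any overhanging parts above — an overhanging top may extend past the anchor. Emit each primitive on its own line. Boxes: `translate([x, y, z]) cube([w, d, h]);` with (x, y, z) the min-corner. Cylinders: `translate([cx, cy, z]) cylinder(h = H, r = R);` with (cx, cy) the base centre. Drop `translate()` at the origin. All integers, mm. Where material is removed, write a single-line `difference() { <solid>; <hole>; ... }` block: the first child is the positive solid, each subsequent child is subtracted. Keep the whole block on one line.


difference() { translate([340, 330, 0]) cylinder(h = 1541, r = 71); translate([340, 330, 0]) cylinder(h = 1541, r = 25); }


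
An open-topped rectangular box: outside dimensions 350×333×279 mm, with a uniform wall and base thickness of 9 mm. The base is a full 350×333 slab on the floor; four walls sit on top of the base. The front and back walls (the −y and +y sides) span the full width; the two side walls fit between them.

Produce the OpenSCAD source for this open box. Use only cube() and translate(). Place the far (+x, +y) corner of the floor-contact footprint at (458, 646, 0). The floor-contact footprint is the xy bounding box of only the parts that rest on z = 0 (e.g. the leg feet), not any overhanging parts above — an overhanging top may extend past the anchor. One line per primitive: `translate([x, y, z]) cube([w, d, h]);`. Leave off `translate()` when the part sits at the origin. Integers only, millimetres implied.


translate([108, 313, 0]) cube([350, 333, 9]);
translate([108, 313, 9]) cube([350, 9, 270]);
translate([108, 637, 9]) cube([350, 9, 270]);
translate([108, 322, 9]) cube([9, 315, 270]);
translate([449, 322, 9]) cube([9, 315, 270]);


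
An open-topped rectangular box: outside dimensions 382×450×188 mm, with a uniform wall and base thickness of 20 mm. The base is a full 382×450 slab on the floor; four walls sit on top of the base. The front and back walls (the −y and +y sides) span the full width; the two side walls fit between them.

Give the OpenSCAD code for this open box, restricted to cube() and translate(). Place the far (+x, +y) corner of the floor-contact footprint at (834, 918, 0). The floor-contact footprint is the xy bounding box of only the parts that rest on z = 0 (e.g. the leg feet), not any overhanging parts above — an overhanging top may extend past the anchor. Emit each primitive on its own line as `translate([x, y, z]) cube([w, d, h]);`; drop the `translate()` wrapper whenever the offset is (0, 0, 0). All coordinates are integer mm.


translate([452, 468, 0]) cube([382, 450, 20]);
translate([452, 468, 20]) cube([382, 20, 168]);
translate([452, 898, 20]) cube([382, 20, 168]);
translate([452, 488, 20]) cube([20, 410, 168]);
translate([814, 488, 20]) cube([20, 410, 168]);


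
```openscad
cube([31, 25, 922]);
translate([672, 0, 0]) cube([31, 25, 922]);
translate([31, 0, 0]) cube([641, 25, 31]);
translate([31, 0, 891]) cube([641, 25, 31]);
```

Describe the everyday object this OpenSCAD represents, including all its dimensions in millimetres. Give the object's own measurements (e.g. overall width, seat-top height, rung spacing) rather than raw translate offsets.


A rectangular picture frame lying in the x–z plane (depth along y). The opening is 641 mm wide (x) by 860 mm tall (z), surrounded by a border 31 mm wide on all four sides. The frame is 25 mm deep and is made of two full-height vertical stiles with two horizontal rails fitted between them.


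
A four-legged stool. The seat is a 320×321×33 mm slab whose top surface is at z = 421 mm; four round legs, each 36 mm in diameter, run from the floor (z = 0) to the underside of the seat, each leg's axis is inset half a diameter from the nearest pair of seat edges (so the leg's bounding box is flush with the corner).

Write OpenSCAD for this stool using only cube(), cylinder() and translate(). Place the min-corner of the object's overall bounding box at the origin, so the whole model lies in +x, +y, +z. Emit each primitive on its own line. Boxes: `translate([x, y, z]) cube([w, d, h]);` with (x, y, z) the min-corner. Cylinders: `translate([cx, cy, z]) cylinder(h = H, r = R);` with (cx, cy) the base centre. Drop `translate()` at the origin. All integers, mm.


// leg_h = 421 - 33 = 388
translate([0, 0, 388]) cube([320, 321, 33]);
translate([18, 18, 0]) cylinder(h = 388, r = 18);
translate([302, 18, 0]) cylinder(h = 388, r = 18);
translate([18, 303, 0]) cylinder(h = 388, r = 18);
translate([302, 303, 0]) cylinder(h = 388, r = 18);


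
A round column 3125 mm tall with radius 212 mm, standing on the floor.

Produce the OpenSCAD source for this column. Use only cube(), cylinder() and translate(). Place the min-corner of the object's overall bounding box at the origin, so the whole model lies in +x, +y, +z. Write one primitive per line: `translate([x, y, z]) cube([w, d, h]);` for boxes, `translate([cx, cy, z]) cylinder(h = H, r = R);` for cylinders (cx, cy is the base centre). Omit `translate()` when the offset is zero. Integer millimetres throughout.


translate([212, 212, 0]) cylinder(h = 3125, r = 212);


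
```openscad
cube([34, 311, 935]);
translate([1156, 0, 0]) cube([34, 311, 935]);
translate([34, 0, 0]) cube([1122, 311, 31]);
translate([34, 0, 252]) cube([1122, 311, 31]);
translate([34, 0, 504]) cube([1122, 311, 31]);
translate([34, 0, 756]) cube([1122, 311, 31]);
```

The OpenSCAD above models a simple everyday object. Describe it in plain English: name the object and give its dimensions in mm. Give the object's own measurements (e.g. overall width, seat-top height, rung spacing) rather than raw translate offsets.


An open bookshelf. Two side panels, each 34 mm thick, 311 mm deep and 935 mm tall, stand 1190 mm apart (outside-to-outside). Between them sit 4 shelves, each 31 mm thick and 311 mm deep, spanning the full gap between the sides. The bottom shelf rests on the floor (its underside at z = 0) and the clear gap between one shelf's top and the next shelf's underside is 221 mm.


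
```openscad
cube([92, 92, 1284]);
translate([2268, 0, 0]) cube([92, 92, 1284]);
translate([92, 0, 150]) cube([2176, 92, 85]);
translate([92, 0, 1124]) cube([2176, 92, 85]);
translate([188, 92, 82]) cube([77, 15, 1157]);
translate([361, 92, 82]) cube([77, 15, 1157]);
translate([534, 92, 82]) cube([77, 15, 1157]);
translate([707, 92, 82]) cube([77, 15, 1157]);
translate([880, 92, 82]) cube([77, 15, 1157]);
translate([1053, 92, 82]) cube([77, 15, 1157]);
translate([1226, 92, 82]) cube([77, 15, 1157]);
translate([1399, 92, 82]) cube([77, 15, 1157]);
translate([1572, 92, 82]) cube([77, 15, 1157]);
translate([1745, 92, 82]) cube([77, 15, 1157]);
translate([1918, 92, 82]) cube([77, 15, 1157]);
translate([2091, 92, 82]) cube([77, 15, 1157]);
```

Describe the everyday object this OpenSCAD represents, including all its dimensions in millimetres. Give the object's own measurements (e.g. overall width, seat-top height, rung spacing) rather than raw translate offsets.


A fence section. Two 92×92 mm posts, 1284 mm tall, stand on the floor with a clear span of 2176 mm between their inner faces. Two horizontal rails of 92×85 mm section span the gap between the posts with their undersides at z = 150 mm and z = 1124 mm, flush with the posts' −y face. 12 pickets, each 77 mm wide, 15 mm thick and 1157 mm tall, are fixed to the +y face of the rails with their bottoms at z = 82 mm, spaced across the span with a 96 mm gap after the −x post and between neighbouring pickets, with 100 mm left before the +x post.


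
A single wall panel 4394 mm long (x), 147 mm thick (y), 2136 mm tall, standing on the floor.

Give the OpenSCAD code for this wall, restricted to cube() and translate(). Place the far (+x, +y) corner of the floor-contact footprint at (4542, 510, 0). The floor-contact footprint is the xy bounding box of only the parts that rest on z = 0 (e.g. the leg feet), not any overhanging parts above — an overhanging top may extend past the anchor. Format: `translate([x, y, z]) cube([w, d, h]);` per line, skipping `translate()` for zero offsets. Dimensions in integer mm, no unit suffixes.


translate([148, 363, 0]) cube([4394, 147, 2136]);


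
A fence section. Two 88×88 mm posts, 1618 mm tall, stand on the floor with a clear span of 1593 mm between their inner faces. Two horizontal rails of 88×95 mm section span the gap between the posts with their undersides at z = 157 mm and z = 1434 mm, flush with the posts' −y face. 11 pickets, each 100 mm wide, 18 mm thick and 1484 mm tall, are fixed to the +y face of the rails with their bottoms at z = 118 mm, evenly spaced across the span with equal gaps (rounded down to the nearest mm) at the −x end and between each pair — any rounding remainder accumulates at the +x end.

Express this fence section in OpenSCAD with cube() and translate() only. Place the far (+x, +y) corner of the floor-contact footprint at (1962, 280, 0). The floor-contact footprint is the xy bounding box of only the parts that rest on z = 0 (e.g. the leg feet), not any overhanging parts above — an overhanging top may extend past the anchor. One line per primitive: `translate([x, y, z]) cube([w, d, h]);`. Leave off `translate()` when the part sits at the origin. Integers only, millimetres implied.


translate([193, 192, 0]) cube([88, 88, 1618]);
translate([1874, 192, 0]) cube([88, 88, 1618]);
translate([281, 192, 157]) cube([1593, 88, 95]);
translate([281, 192, 1434]) cube([1593, 88, 95]);
translate([322, 280, 118]) cube([100, 18, 1484]);
translate([463, 280, 118]) cube([100, 18, 1484]);
translate([604, 280, 118]) cube([100, 18, 1484]);
translate([745, 280, 118]) cube([100, 18, 1484]);
translate([886, 280, 118]) cube([100, 18, 1484]);
translate([1027, 280, 118]) cube([100, 18, 1484]);
translate([1168, 280, 118]) cube([100, 18, 1484]);
translate([1309, 280, 118]) cube([100, 18, 1484]);
translate([1450, 280, 118]) cube([100, 18, 1484]);
translate([1591, 280, 118]) cube([100, 18, 1484]);
translate([1732, 280, 118]) cube([100, 18, 1484]);


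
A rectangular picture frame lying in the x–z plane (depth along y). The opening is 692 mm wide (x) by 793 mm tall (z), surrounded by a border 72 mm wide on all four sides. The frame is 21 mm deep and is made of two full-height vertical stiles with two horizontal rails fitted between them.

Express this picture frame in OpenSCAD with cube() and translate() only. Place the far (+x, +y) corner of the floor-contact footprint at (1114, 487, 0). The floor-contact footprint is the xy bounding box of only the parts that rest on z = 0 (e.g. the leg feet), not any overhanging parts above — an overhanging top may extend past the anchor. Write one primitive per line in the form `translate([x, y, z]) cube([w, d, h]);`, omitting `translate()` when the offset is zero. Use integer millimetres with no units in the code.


translate([278, 466, 0]) cube([72, 21, 937]);
translate([1042, 466, 0]) cube([72, 21, 937]);
translate([350, 466, 0]) cube([692, 21, 72]);
translate([350, 466, 865]) cube([692, 21, 72]);


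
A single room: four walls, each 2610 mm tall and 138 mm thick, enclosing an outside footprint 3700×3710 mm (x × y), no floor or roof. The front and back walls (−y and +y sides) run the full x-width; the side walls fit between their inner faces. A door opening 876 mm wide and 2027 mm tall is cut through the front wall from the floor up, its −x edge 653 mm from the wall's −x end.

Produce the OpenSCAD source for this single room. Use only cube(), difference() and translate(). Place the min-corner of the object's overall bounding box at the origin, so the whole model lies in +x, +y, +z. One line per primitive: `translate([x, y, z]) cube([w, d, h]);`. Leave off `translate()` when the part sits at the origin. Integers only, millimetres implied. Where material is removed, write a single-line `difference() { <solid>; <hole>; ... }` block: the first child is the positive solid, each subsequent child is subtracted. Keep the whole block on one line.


difference() { cube([3700, 138, 2610]); translate([653, 0, 0]) cube([876, 138, 2027]); }
translate([0, 3572, 0]) cube([3700, 138, 2610]);
translate([0, 138, 0]) cube([138, 3434, 2610]);
translate([3562, 138, 0]) cube([138, 3434, 2610]);


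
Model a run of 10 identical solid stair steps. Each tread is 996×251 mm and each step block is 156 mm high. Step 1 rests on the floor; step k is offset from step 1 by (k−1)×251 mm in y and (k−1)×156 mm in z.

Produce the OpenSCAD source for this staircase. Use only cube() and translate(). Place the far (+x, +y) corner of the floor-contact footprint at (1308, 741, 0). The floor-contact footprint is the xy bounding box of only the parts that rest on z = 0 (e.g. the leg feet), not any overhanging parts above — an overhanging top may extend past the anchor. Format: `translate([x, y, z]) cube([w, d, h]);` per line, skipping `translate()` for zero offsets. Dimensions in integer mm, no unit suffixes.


translate([312, 490, 0]) cube([996, 251, 156]);
translate([312, 741, 156]) cube([996, 251, 156]);
translate([312, 992, 312]) cube([996, 251, 156]);
translate([312, 1243, 468]) cube([996, 251, 156]);
translate([312, 1494, 624]) cube([996, 251, 156]);
translate([312, 1745, 780]) cube([996, 251, 156]);
translate([312, 1996, 936]) cube([996, 251, 156]);
translate([312, 2247, 1092]) cube([996, 251, 156]);
translate([312, 2498, 1248]) cube([996, 251, 156]);
translate([312, 2749, 1404]) cube([996, 251, 156]);


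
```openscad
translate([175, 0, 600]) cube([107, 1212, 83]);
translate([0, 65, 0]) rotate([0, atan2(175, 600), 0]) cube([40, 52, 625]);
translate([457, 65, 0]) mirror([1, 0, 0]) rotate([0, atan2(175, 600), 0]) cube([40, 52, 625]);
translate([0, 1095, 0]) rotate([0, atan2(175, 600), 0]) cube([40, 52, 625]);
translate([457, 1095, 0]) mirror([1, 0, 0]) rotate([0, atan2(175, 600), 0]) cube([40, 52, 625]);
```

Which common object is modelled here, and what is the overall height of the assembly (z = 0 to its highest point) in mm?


A sawhorse. The overall height is 683 mm.

A beam across two mirrored pairs of raked legs — a sawhorse. The beam's underside is at z = 600 (matching the legs' vertical rise in atan2(175, 600)) and the beam is 83 mm tall, so its top is at 600 + 83 = 683 mm. The raked legs top out at the beam's underside, so that is the highest point.


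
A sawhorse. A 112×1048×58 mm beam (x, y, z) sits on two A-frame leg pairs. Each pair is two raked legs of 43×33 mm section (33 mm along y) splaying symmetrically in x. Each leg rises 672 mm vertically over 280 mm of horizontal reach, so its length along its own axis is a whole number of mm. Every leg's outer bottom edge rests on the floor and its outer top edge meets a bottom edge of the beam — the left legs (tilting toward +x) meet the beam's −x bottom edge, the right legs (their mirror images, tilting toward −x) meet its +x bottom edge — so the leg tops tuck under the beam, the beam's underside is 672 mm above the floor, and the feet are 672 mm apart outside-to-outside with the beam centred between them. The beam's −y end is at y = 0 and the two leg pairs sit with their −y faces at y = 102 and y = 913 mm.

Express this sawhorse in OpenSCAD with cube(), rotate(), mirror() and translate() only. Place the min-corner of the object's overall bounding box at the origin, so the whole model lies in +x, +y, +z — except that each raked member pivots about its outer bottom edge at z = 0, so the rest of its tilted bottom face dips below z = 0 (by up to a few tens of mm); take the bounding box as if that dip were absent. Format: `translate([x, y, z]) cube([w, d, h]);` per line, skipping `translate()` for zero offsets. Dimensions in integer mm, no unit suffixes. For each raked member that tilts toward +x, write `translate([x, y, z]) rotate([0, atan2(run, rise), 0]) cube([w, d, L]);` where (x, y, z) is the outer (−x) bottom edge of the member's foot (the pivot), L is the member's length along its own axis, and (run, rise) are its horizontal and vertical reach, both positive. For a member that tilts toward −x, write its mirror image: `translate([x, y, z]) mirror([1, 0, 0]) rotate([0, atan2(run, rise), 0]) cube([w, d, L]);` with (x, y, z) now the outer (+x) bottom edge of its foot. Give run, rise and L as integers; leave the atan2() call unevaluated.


// leg length = √(280² + 672²) = 728
// right-leg outer foot x = 2·280 + 112 = 672
// beam min-corner = (280, 0, 672)
translate([280, 0, 672]) cube([112, 1048, 58]);
translate([0, 102, 0]) rotate([0, atan2(280, 672), 0]) cube([43, 33, 728]);
translate([672, 102, 0]) mirror([1, 0, 0]) rotate([0, atan2(280, 672), 0]) cube([43, 33, 728]);
translate([0, 913, 0]) rotate([0, atan2(280, 672), 0]) cube([43, 33, 728]);
translate([672, 913, 0]) mirror([1, 0, 0]) rotate([0, atan2(280, 672), 0]) cube([43, 33, 728]);
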